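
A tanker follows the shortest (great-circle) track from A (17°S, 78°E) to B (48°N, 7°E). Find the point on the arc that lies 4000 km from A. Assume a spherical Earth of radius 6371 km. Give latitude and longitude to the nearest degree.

From cos δ = sin φ₁ sin φ₂ + cos φ₁ cos φ₂ cos Δλ, the central angle is δ ≈ 1.580 rad (90.5°). The total great-circle distance is δ·R ≈ 1.580 × 6371 ≈ 10065 km, so the target fraction is f = 4000/10065 ≈ 0.397.
Interpolate at f ≈ 0.397 with slerp weights a = sin((1−f)δ)/sin δ ≈ 0.815, b = sin(fδ)/sin δ ≈ 0.587.
p = a·p₁ + b·p₂ ≈ (0.552, 0.810, 0.198); φ = arcsin(p_z) ≈ 11.44°, λ = atan2(p_y, p_x) ≈ 55.72°.

≈ (11°N, 56°E)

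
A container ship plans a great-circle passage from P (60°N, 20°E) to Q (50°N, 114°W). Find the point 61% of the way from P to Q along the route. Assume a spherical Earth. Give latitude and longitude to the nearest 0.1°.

≈ (70.5°N, 83.6°W)

The haversine formula gives a central angle δ ≈ 1.115 rad (63.9°) between the endpoints.
Interpolate at f = 0.61 with slerp weights a = sin((1−f)δ)/sin δ ≈ 0.469, b = sin(fδ)/sin δ ≈ 0.700.
p = a·p₁ + b·p₂ ≈ (0.037, -0.331, 0.943); φ = arcsin(p_z) ≈ 70.54°, λ = atan2(p_y, p_x) ≈ -83.57°.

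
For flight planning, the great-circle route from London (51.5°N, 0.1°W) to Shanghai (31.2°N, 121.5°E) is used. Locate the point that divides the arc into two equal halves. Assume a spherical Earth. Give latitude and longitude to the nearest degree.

The haversine formula gives a central angle δ ≈ 1.444 rad (82.7°) between the endpoints.
Interpolate at f = 1/2 with slerp weights a = sin((1−f)δ)/sin δ ≈ 0.666, b = sin(fδ)/sin δ ≈ 0.666.
p = a·p₁ + b·p₂ ≈ (0.117, 0.485, 0.867); φ = arcsin(p_z) ≈ 60.06°, λ = atan2(p_y, p_x) ≈ 76.44°.

≈ 60°N, 76°E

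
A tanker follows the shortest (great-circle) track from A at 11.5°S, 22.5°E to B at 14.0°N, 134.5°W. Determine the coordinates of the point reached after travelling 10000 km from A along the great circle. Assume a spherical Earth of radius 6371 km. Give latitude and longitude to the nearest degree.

≈ 9°N, 66°W

Write both endpoints as unit vectors p₁, p₂ with components (cos φ cos λ, cos φ sin λ, sin φ).
The central angle between the endpoints is δ = arccos(p₁·p₂) ≈ 2.748 rad (157.4°). The total great-circle distance is δ·R ≈ 2.748 × 6371 ≈ 17506 km, so the target fraction is f = 10000/17506 ≈ 0.571.
Interpolate at f ≈ 0.571 with slerp weights a = sin((1−f)δ)/sin δ ≈ 2.408, b = sin(fδ)/sin δ ≈ 2.606.
p = a·p₁ + b·p₂ ≈ (0.408, -0.901, 0.150); φ = arcsin(p_z) ≈ 8.65°, λ = atan2(p_y, p_x) ≈ -65.66°.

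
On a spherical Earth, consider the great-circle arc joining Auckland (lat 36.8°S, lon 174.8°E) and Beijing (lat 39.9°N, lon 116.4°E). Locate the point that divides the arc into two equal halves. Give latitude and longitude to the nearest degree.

The haversine formula gives a central angle δ ≈ 1.633 rad (93.6°) between the endpoints.
Interpolate at f = 1/2 with slerp weights a = sin((1−f)δ)/sin δ ≈ 0.730, b = sin(fδ)/sin δ ≈ 0.730.
p = a·p₁ + b·p₂ ≈ (-0.831, 0.555, 0.031); φ = arcsin(p_z) ≈ 1.78°, λ = atan2(p_y, p_x) ≈ 146.29°.

≈ lat 2°N, lon 146°E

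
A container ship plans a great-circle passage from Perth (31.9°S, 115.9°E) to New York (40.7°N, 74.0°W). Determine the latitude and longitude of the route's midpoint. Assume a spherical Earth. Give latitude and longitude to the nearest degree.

Convert each endpoint to a unit vector on the sphere (x = cos φ cos λ, y = cos φ sin λ, z = sin φ).
The central angle between the endpoints is δ = arccos(p₁·p₂) ≈ 2.935 rad (168.1°).
Interpolate at f = 1/2 with slerp weights a = sin((1−f)δ)/sin δ ≈ 4.839, b = sin(fδ)/sin δ ≈ 4.839.
p = a·p₁ + b·p₂ ≈ (-0.783, 0.169, 0.598); φ = arcsin(p_z) ≈ 36.75°, λ = atan2(p_y, p_x) ≈ 167.82°.

≈ 37°N, 168°E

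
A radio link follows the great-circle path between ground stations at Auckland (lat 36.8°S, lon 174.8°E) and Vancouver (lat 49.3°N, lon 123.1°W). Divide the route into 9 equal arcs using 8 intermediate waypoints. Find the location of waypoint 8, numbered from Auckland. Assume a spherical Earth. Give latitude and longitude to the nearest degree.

Convert each endpoint to a unit vector on the sphere (x = cos φ cos λ, y = cos φ sin λ, z = sin φ).
The central angle between the endpoints is δ = arccos(p₁·p₂) ≈ 1.782 rad (102.1°).
Interpolate at f = 8/9 with slerp weights a = sin((1−f)δ)/sin δ ≈ 0.201, b = sin(fδ)/sin δ ≈ 1.023.
p = a·p₁ + b·p₂ ≈ (-0.525, -0.544, 0.655); φ = arcsin(p_z) ≈ 40.90°, λ = atan2(p_y, p_x) ≈ -133.96°.

≈ lat 41°N, lon 134°W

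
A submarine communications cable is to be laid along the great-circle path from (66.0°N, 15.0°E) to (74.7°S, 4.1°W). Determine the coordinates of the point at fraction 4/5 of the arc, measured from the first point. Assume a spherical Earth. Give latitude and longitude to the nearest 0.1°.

Write both endpoints as unit vectors p₁, p₂ with components (cos φ cos λ, cos φ sin λ, sin φ).
The central angle between the endpoints is δ = arccos(p₁·p₂) ≈ 2.465 rad (141.2°).
Interpolate at f = 4/5 with slerp weights a = sin((1−f)δ)/sin δ ≈ 0.756, b = sin(fδ)/sin δ ≈ 1.470.
p = a·p₁ + b·p₂ ≈ (0.684, 0.052, -0.728); φ = arcsin(p_z) ≈ -46.69°, λ = atan2(p_y, p_x) ≈ 4.33°.

≈ (46.7°S, 4.3°E)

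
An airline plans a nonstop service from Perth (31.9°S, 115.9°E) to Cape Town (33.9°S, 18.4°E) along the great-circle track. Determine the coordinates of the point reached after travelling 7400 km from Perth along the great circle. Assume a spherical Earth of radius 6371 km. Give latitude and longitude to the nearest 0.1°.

≈ 39.2°S, 31.5°E

The haversine formula gives a central angle δ ≈ 1.367 rad (78.3°) between the endpoints. The total great-circle distance is δ·R ≈ 1.367 × 6371 ≈ 8707 km, so the target fraction is f = 7400/8707 ≈ 0.850.
Interpolate at f ≈ 0.850 with slerp weights a = sin((1−f)δ)/sin δ ≈ 0.208, b = sin(fδ)/sin δ ≈ 0.937.
p = a·p₁ + b·p₂ ≈ (0.661, 0.404, -0.632); φ = arcsin(p_z) ≈ -39.23°, λ = atan2(p_y, p_x) ≈ 31.46°.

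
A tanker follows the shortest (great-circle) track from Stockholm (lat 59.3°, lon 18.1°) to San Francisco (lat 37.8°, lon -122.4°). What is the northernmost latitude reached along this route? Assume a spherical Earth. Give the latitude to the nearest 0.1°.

≈ 74.8°

The great circle lies in the plane with unit normal n̂ = (p₁ × p₂)/|p₁ × p₂|.
Here n̂_z ≈ -0.263; the vertex latitude is φ_max = arccos|n̂_z| ≈ 74.8°.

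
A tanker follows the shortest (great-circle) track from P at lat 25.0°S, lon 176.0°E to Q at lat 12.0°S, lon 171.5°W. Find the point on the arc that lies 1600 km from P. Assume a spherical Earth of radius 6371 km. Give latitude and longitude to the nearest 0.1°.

≈ lat 14.4°S, lon 173.6°W

Write both endpoints as unit vectors p₁, p₂ with components (cos φ cos λ, cos φ sin λ, sin φ).
The central angle between the endpoints is δ = arccos(p₁·p₂) ≈ 0.307 rad (17.6°). The total great-circle distance is δ·R ≈ 0.307 × 6371 ≈ 1954 km, so the target fraction is f = 1600/1954 ≈ 0.819.
Interpolate at f ≈ 0.819 with slerp weights a = sin((1−f)δ)/sin δ ≈ 0.184, b = sin(fδ)/sin δ ≈ 0.823.
p = a·p₁ + b·p₂ ≈ (-0.963, -0.107, -0.249); φ = arcsin(p_z) ≈ -14.41°, λ = atan2(p_y, p_x) ≈ -173.63°.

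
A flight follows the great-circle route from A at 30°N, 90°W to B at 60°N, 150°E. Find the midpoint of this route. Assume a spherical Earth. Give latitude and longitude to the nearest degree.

≈ 61°N, 125°W

Write both endpoints as unit vectors p₁, p₂ with components (cos φ cos λ, cos φ sin λ, sin φ).
The central angle between the endpoints is δ = arccos(p₁·p₂) ≈ 1.353 rad (77.5°).
Interpolate at f = 1/2 with slerp weights a = sin((1−f)δ)/sin δ ≈ 0.641, b = sin(fδ)/sin δ ≈ 0.641.
p = a·p₁ + b·p₂ ≈ (-0.278, -0.395, 0.876); φ = arcsin(p_z) ≈ 61.14°, λ = atan2(p_y, p_x) ≈ -125.10°.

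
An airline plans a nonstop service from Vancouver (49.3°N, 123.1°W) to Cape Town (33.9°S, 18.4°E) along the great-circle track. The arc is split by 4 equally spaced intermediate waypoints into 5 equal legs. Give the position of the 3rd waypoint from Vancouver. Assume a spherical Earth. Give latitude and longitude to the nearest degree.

≈ 10°N, 23°W

The haversine formula gives a central angle δ ≈ 2.580 rad (147.8°) between the endpoints.
Interpolate at f = 3/5 with slerp weights a = sin((1−f)δ)/sin δ ≈ 1.612, b = sin(fδ)/sin δ ≈ 1.877.
p = a·p₁ + b·p₂ ≈ (0.905, -0.389, 0.175); φ = arcsin(p_z) ≈ 10.07°, λ = atan2(p_y, p_x) ≈ -23.25°.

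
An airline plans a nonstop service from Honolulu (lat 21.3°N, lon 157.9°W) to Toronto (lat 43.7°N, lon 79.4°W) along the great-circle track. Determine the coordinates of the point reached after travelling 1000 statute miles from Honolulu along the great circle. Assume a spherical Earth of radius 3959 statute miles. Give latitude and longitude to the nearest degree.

Write both endpoints as unit vectors p₁, p₂ with components (cos φ cos λ, cos φ sin λ, sin φ).
The central angle between the endpoints is δ = arccos(p₁·p₂) ≈ 1.175 rad (67.3°). The total great-circle distance is δ·R ≈ 1.175 × 3959 ≈ 4653 mi, so the target fraction is f = 1000/4653 ≈ 0.215.
Interpolate at f ≈ 0.215 with slerp weights a = sin((1−f)δ)/sin δ ≈ 0.864, b = sin(fδ)/sin δ ≈ 0.271.
p = a·p₁ + b·p₂ ≈ (-0.710, -0.495, 0.501); φ = arcsin(p_z) ≈ 30.06°, λ = atan2(p_y, p_x) ≈ -145.09°.

≈ lat 30°N, lon 145°W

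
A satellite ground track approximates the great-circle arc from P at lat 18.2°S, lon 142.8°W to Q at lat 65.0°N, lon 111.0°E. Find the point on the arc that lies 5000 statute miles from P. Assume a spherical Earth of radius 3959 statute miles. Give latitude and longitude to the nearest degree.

≈ lat 46°N, lon 180°E

Convert each endpoint to a unit vector on the sphere (x = cos φ cos λ, y = cos φ sin λ, z = sin φ).
The central angle between the endpoints is δ = arccos(p₁·p₂) ≈ 1.977 rad (113.3°). The total great-circle distance is δ·R ≈ 1.977 × 3959 ≈ 7827 mi, so the target fraction is f = 5000/7827 ≈ 0.639.
Interpolate at f ≈ 0.639 with slerp weights a = sin((1−f)δ)/sin δ ≈ 0.713, b = sin(fδ)/sin δ ≈ 1.037.
p = a·p₁ + b·p₂ ≈ (-0.697, -0.000, 0.718); φ = arcsin(p_z) ≈ 45.85°, λ = atan2(p_y, p_x) ≈ -179.99°.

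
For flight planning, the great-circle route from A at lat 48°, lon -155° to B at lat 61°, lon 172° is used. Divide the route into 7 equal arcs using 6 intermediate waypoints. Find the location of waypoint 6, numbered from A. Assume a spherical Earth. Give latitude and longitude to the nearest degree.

≈ lat 60°, lon 178°

Convert each endpoint to a unit vector on the sphere (x = cos φ cos λ, y = cos φ sin λ, z = sin φ).
The central angle between the endpoints is δ = arccos(p₁·p₂) ≈ 0.397 rad (22.8°).
Interpolate at f = 6/7 with slerp weights a = sin((1−f)δ)/sin δ ≈ 0.147, b = sin(fδ)/sin δ ≈ 0.863.
p = a·p₁ + b·p₂ ≈ (-0.503, 0.017, 0.864); φ = arcsin(p_z) ≈ 59.76°, λ = atan2(p_y, p_x) ≈ 178.09°.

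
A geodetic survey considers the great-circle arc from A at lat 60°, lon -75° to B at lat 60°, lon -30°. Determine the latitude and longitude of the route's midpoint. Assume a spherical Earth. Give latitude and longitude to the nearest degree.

≈ lat 62°, lon -52°

Convert each endpoint to a unit vector on the sphere (x = cos φ cos λ, y = cos φ sin λ, z = sin φ).
The central angle between the endpoints is δ = arccos(p₁·p₂) ≈ 0.385 rad (22.1°).
Interpolate at f = 1/2 with slerp weights a = sin((1−f)δ)/sin δ ≈ 0.509, b = sin(fδ)/sin δ ≈ 0.509.
p = a·p₁ + b·p₂ ≈ (0.287, -0.373, 0.882); φ = arcsin(p_z) ≈ 61.92°, λ = atan2(p_y, p_x) ≈ -52.50°.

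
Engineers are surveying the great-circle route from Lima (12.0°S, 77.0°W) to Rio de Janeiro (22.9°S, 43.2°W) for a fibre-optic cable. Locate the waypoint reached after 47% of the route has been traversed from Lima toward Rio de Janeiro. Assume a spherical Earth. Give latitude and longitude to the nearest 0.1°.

Write both endpoints as unit vectors p₁, p₂ with components (cos φ cos λ, cos φ sin λ, sin φ).
The central angle between the endpoints is δ = arccos(p₁·p₂) ≈ 0.592 rad (33.9°).
Interpolate at f = 0.47 with slerp weights a = sin((1−f)δ)/sin δ ≈ 0.553, b = sin(fδ)/sin δ ≈ 0.492.
p = a·p₁ + b·p₂ ≈ (0.452, -0.838, -0.307); φ = arcsin(p_z) ≈ -17.85°, λ = atan2(p_y, p_x) ≈ -61.63°.

≈ (17.9°S, 61.6°W)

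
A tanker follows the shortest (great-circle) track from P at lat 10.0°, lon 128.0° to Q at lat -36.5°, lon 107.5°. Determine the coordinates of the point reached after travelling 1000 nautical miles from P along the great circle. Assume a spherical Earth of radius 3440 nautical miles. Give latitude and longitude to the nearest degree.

The haversine formula gives a central angle δ ≈ 0.879 rad (50.3°) between the endpoints. The total great-circle distance is δ·R ≈ 0.879 × 3440 ≈ 3022 nmi, so the target fraction is f = 1000/3022 ≈ 0.331.
Interpolate at f ≈ 0.331 with slerp weights a = sin((1−f)δ)/sin δ ≈ 0.720, b = sin(fδ)/sin δ ≈ 0.372.
p = a·p₁ + b·p₂ ≈ (-0.527, 0.845, -0.096); φ = arcsin(p_z) ≈ -5.53°, λ = atan2(p_y, p_x) ≈ 121.96°.

≈ lat -6°, lon 122°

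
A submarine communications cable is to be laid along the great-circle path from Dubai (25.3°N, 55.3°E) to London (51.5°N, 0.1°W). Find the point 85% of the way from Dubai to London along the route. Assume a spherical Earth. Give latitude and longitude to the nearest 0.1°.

≈ 49.6°N, 11.1°E

Convert each endpoint to a unit vector on the sphere (x = cos φ cos λ, y = cos φ sin λ, z = sin φ).
The central angle between the endpoints is δ = arccos(p₁·p₂) ≈ 0.858 rad (49.2°).
Interpolate at f = 0.85 with slerp weights a = sin((1−f)δ)/sin δ ≈ 0.170, b = sin(fδ)/sin δ ≈ 0.881.
p = a·p₁ + b·p₂ ≈ (0.636, 0.125, 0.762); φ = arcsin(p_z) ≈ 49.62°, λ = atan2(p_y, p_x) ≈ 11.14°.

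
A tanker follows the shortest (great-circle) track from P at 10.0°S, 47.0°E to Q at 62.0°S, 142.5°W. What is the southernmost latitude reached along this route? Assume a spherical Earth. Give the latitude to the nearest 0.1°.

≈ 85.4°S

The great circle lies in the plane with unit normal n̂ = (p₁ × p₂)/|p₁ × p₂|.
Here n̂_z ≈ +0.080; the vertex latitude is φ_max = arccos|n̂_z| ≈ 85.4°.
Check via Clairaut: cos φ_max = |cos φ₁| · sin C = cos(10.0°)·sin(175.3°) ≈ 0.080, again giving ≈ 85.4°.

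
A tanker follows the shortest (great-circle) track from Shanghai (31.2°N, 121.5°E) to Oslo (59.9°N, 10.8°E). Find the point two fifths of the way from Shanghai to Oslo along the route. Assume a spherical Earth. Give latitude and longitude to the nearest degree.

≈ (55°N, 97°E)

Write both endpoints as unit vectors p₁, p₂ with components (cos φ cos λ, cos φ sin λ, sin φ).
The central angle between the endpoints is δ = arccos(p₁·p₂) ≈ 1.270 rad (72.8°).
Interpolate at f = 2/5 with slerp weights a = sin((1−f)δ)/sin δ ≈ 0.723, b = sin(fδ)/sin δ ≈ 0.509.
p = a·p₁ + b·p₂ ≈ (-0.072, 0.575, 0.815); φ = arcsin(p_z) ≈ 54.59°, λ = atan2(p_y, p_x) ≈ 97.15°.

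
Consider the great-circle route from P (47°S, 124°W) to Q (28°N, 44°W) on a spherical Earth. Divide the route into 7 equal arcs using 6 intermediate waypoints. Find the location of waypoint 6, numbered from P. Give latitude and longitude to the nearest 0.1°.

≈ (16.9°N, 54.7°W)

Convert each endpoint to a unit vector on the sphere (x = cos φ cos λ, y = cos φ sin λ, z = sin φ).
The central angle between the endpoints is δ = arccos(p₁·p₂) ≈ 1.812 rad (103.8°).
Interpolate at f = 6/7 with slerp weights a = sin((1−f)δ)/sin δ ≈ 0.264, b = sin(fδ)/sin δ ≈ 1.030.
p = a·p₁ + b·p₂ ≈ (0.553, -0.781, 0.291); φ = arcsin(p_z) ≈ 16.89°, λ = atan2(p_y, p_x) ≈ -54.66°.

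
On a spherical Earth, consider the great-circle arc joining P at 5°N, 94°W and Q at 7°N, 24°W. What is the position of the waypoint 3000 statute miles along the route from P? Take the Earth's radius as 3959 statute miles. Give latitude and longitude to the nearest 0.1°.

≈ 7.5°N, 50.4°W

Write both endpoints as unit vectors p₁, p₂ with components (cos φ cos λ, cos φ sin λ, sin φ).
The central angle between the endpoints is δ = arccos(p₁·p₂) ≈ 1.215 rad (69.6°). The total great-circle distance is δ·R ≈ 1.215 × 3959 ≈ 4808 mi, so the target fraction is f = 3000/4808 ≈ 0.624.
Interpolate at f ≈ 0.624 with slerp weights a = sin((1−f)δ)/sin δ ≈ 0.471, b = sin(fδ)/sin δ ≈ 0.733.
p = a·p₁ + b·p₂ ≈ (0.632, -0.764, 0.130); φ = arcsin(p_z) ≈ 7.49°, λ = atan2(p_y, p_x) ≈ -50.38°.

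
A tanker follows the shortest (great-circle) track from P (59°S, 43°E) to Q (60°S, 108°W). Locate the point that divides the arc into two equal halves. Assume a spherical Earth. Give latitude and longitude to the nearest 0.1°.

Convert each endpoint to a unit vector on the sphere (x = cos φ cos λ, y = cos φ sin λ, z = sin φ).
The central angle between the endpoints is δ = arccos(p₁·p₂) ≈ 1.027 rad (58.9°).
Interpolate at f = 1/2 with slerp weights a = sin((1−f)δ)/sin δ ≈ 0.574, b = sin(fδ)/sin δ ≈ 0.574.
p = a·p₁ + b·p₂ ≈ (0.128, -0.071, -0.989); φ = arcsin(p_z) ≈ -81.60°, λ = atan2(p_y, p_x) ≈ -29.22°.

≈ (81.6°S, 29.2°W)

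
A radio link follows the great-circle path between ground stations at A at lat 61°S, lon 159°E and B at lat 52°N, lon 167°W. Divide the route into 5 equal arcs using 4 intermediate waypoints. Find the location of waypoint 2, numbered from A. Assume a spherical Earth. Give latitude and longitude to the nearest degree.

Convert each endpoint to a unit vector on the sphere (x = cos φ cos λ, y = cos φ sin λ, z = sin φ).
The central angle between the endpoints is δ = arccos(p₁·p₂) ≈ 2.028 rad (116.2°).
Interpolate at f = 2/5 with slerp weights a = sin((1−f)δ)/sin δ ≈ 1.046, b = sin(fδ)/sin δ ≈ 0.808.
p = a·p₁ + b·p₂ ≈ (-0.958, 0.070, -0.278); φ = arcsin(p_z) ≈ -16.11°, λ = atan2(p_y, p_x) ≈ 175.84°.

≈ lat 16°S, lon 176°E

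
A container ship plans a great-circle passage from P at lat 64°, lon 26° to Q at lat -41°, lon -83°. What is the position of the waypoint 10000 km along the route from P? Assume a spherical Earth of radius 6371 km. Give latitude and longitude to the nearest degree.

≈ lat -2°, lon -59°

Convert each endpoint to a unit vector on the sphere (x = cos φ cos λ, y = cos φ sin λ, z = sin φ).
The central angle between the endpoints is δ = arccos(p₁·p₂) ≈ 2.343 rad (134.2°). The total great-circle distance is δ·R ≈ 2.343 × 6371 ≈ 14924 km, so the target fraction is f = 10000/14924 ≈ 0.670.
Interpolate at f ≈ 0.670 with slerp weights a = sin((1−f)δ)/sin δ ≈ 0.974, b = sin(fδ)/sin δ ≈ 1.395.
p = a·p₁ + b·p₂ ≈ (0.512, -0.858, -0.040); φ = arcsin(p_z) ≈ -2.28°, λ = atan2(p_y, p_x) ≈ -59.16°.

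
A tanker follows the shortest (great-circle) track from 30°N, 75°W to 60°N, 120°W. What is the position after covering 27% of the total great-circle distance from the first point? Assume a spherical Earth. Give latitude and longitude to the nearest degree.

Convert each endpoint to a unit vector on the sphere (x = cos φ cos λ, y = cos φ sin λ, z = sin φ).
The central angle between the endpoints is δ = arccos(p₁·p₂) ≈ 0.739 rad (42.3°).
Interpolate at f = 0.27 with slerp weights a = sin((1−f)δ)/sin δ ≈ 0.763, b = sin(fδ)/sin δ ≈ 0.294.
p = a·p₁ + b·p₂ ≈ (0.097, -0.765, 0.636); φ = arcsin(p_z) ≈ 39.51°, λ = atan2(p_y, p_x) ≈ -82.75°.

≈ 40°N, 83°W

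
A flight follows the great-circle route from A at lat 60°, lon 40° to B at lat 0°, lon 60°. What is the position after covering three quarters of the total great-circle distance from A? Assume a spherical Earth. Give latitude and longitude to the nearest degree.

The haversine formula gives a central angle δ ≈ 1.082 rad (62.0°) between the endpoints.
Interpolate at f = 3/4 with slerp weights a = sin((1−f)δ)/sin δ ≈ 0.303, b = sin(fδ)/sin δ ≈ 0.821.
p = a·p₁ + b·p₂ ≈ (0.527, 0.809, 0.262); φ = arcsin(p_z) ≈ 15.19°, λ = atan2(p_y, p_x) ≈ 56.93°.

≈ lat 15°, lon 57°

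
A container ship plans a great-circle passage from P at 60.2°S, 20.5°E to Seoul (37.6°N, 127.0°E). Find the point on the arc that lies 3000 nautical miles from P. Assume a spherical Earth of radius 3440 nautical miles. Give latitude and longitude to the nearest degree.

The haversine formula gives a central angle δ ≈ 2.267 rad (129.9°) between the endpoints. The total great-circle distance is δ·R ≈ 2.267 × 3440 ≈ 7798 nmi, so the target fraction is f = 3000/7798 ≈ 0.385.
Interpolate at f ≈ 0.385 with slerp weights a = sin((1−f)δ)/sin δ ≈ 1.283, b = sin(fδ)/sin δ ≈ 0.998.
p = a·p₁ + b·p₂ ≈ (0.122, 0.855, -0.505); φ = arcsin(p_z) ≈ -30.31°, λ = atan2(p_y, p_x) ≈ 81.91°.

≈ 30°S, 82°E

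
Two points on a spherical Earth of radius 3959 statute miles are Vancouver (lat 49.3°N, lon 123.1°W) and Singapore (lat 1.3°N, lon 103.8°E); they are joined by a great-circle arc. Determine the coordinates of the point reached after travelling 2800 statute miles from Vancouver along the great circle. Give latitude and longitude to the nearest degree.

≈ lat 56°N, lon 168°E

From cos δ = sin φ₁ sin φ₂ + cos φ₁ cos φ₂ cos Δλ, the central angle is δ ≈ 2.013 rad (115.4°). The total great-circle distance is δ·R ≈ 2.013 × 3959 ≈ 7971 mi, so the target fraction is f = 2800/7971 ≈ 0.351.
Interpolate at f ≈ 0.351 with slerp weights a = sin((1−f)δ)/sin δ ≈ 1.068, b = sin(fδ)/sin δ ≈ 0.719.
p = a·p₁ + b·p₂ ≈ (-0.552, 0.115, 0.826); φ = arcsin(p_z) ≈ 55.70°, λ = atan2(p_y, p_x) ≈ 168.27°.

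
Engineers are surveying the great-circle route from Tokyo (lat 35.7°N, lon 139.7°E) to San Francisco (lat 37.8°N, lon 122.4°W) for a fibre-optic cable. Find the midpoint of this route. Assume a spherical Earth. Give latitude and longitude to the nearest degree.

≈ lat 49°N, lon 172°W

From cos δ = sin φ₁ sin φ₂ + cos φ₁ cos φ₂ cos Δλ, the central angle is δ ≈ 1.298 rad (74.4°).
Interpolate at f = 1/2 with slerp weights a = sin((1−f)δ)/sin δ ≈ 0.628, b = sin(fδ)/sin δ ≈ 0.628.
p = a·p₁ + b·p₂ ≈ (-0.654, -0.089, 0.751); φ = arcsin(p_z) ≈ 48.67°, λ = atan2(p_y, p_x) ≈ -172.25°.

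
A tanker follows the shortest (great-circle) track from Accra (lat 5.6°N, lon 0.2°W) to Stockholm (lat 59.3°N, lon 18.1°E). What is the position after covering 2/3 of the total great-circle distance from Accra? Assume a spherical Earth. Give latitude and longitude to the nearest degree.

From cos δ = sin φ₁ sin φ₂ + cos φ₁ cos φ₂ cos Δλ, the central angle is δ ≈ 0.969 rad (55.5°).
Interpolate at f = 2/3 with slerp weights a = sin((1−f)δ)/sin δ ≈ 0.385, b = sin(fδ)/sin δ ≈ 0.730.
p = a·p₁ + b·p₂ ≈ (0.738, 0.114, 0.665); φ = arcsin(p_z) ≈ 41.72°, λ = atan2(p_y, p_x) ≈ 8.82°.

≈ lat 42°N, lon 9°E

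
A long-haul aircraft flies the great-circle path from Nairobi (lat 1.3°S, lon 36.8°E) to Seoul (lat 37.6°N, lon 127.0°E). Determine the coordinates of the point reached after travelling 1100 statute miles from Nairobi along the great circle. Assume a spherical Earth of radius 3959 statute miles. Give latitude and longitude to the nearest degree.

Write both endpoints as unit vectors p₁, p₂ with components (cos φ cos λ, cos φ sin λ, sin φ).
The central angle between the endpoints is δ = arccos(p₁·p₂) ≈ 1.587 rad (91.0°). The total great-circle distance is δ·R ≈ 1.587 × 3959 ≈ 6285 mi, so the target fraction is f = 1100/6285 ≈ 0.175.
Interpolate at f ≈ 0.175 with slerp weights a = sin((1−f)δ)/sin δ ≈ 0.966, b = sin(fδ)/sin δ ≈ 0.274.
p = a·p₁ + b·p₂ ≈ (0.643, 0.752, 0.145); φ = arcsin(p_z) ≈ 8.36°, λ = atan2(p_y, p_x) ≈ 49.49°.

≈ lat 8°N, lon 49°E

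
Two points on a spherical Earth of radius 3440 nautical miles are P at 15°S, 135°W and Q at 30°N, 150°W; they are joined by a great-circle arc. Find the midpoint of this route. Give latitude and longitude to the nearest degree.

From cos δ = sin φ₁ sin φ₂ + cos φ₁ cos φ₂ cos Δλ, the central angle is δ ≈ 0.825 rad (47.3°).
Interpolate at f = 1/2 with slerp weights a = sin((1−f)δ)/sin δ ≈ 0.546, b = sin(fδ)/sin δ ≈ 0.546.
p = a·p₁ + b·p₂ ≈ (-0.782, -0.609, 0.132); φ = arcsin(p_z) ≈ 7.56°, λ = atan2(p_y, p_x) ≈ -142.09°.

≈ 8°N, 142°W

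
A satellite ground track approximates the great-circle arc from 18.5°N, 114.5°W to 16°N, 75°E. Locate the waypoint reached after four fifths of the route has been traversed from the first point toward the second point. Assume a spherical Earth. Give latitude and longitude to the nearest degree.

Convert each endpoint to a unit vector on the sphere (x = cos φ cos λ, y = cos φ sin λ, z = sin φ).
The central angle between the endpoints is δ = arccos(p₁·p₂) ≈ 2.518 rad (144.3°).
Interpolate at f = 4/5 with slerp weights a = sin((1−f)δ)/sin δ ≈ 0.826, b = sin(fδ)/sin δ ≈ 1.546.
p = a·p₁ + b·p₂ ≈ (0.060, 0.723, 0.688); φ = arcsin(p_z) ≈ 43.50°, λ = atan2(p_y, p_x) ≈ 85.27°.

≈ 43°N, 85°E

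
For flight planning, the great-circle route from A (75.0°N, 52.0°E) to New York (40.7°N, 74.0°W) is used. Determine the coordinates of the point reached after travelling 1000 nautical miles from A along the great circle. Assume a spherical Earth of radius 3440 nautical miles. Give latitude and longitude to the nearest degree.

≈ (78°N, 23°W)

Convert each endpoint to a unit vector on the sphere (x = cos φ cos λ, y = cos φ sin λ, z = sin φ).
The central angle between the endpoints is δ = arccos(p₁·p₂) ≈ 1.030 rad (59.0°). The total great-circle distance is δ·R ≈ 1.030 × 3440 ≈ 3544 nmi, so the target fraction is f = 1000/3544 ≈ 0.282.
Interpolate at f ≈ 0.282 with slerp weights a = sin((1−f)δ)/sin δ ≈ 0.786, b = sin(fδ)/sin δ ≈ 0.334.
p = a·p₁ + b·p₂ ≈ (0.195, -0.083, 0.977); φ = arcsin(p_z) ≈ 77.75°, λ = atan2(p_y, p_x) ≈ -23.12°.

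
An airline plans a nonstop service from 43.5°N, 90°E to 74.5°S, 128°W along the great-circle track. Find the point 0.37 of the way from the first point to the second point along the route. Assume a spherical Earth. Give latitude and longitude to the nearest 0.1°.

The haversine formula gives a central angle δ ≈ 2.525 rad (144.7°) between the endpoints.
Interpolate at f = 0.37 with slerp weights a = sin((1−f)δ)/sin δ ≈ 1.730, b = sin(fδ)/sin δ ≈ 1.392.
p = a·p₁ + b·p₂ ≈ (-0.229, 0.962, -0.150); φ = arcsin(p_z) ≈ -8.64°, λ = atan2(p_y, p_x) ≈ 103.39°.

≈ 8.6°S, 103.4°E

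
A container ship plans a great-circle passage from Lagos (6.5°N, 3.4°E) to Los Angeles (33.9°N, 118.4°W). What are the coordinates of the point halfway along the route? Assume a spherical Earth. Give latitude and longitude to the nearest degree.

≈ (37°N, 48°W)

Write both endpoints as unit vectors p₁, p₂ with components (cos φ cos λ, cos φ sin λ, sin φ).
The central angle between the endpoints is δ = arccos(p₁·p₂) ≈ 1.951 rad (111.8°).
Interpolate at f = 1/2 with slerp weights a = sin((1−f)δ)/sin δ ≈ 0.892, b = sin(fδ)/sin δ ≈ 0.892.
p = a·p₁ + b·p₂ ≈ (0.532, -0.599, 0.598); φ = arcsin(p_z) ≈ 36.76°, λ = atan2(p_y, p_x) ≈ -48.35°.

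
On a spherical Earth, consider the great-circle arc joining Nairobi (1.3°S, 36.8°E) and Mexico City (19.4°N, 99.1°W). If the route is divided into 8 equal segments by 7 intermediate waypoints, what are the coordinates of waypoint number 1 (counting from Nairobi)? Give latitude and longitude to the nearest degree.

Convert each endpoint to a unit vector on the sphere (x = cos φ cos λ, y = cos φ sin λ, z = sin φ).
The central angle between the endpoints is δ = arccos(p₁·p₂) ≈ 2.325 rad (133.2°).
Interpolate at f = 1/8 with slerp weights a = sin((1−f)δ)/sin δ ≈ 1.227, b = sin(fδ)/sin δ ≈ 0.393.
p = a·p₁ + b·p₂ ≈ (0.924, 0.369, 0.103); φ = arcsin(p_z) ≈ 5.90°, λ = atan2(p_y, p_x) ≈ 21.76°.

≈ (6°N, 22°E)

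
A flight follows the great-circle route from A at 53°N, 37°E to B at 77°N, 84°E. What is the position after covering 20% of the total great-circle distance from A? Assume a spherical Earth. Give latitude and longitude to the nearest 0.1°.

≈ 58.5°N, 40.8°E

Convert each endpoint to a unit vector on the sphere (x = cos φ cos λ, y = cos φ sin λ, z = sin φ).
The central angle between the endpoints is δ = arccos(p₁·p₂) ≈ 0.515 rad (29.5°).
Interpolate at f = 0.20 with slerp weights a = sin((1−f)δ)/sin δ ≈ 0.813, b = sin(fδ)/sin δ ≈ 0.209.
p = a·p₁ + b·p₂ ≈ (0.396, 0.341, 0.853); φ = arcsin(p_z) ≈ 58.50°, λ = atan2(p_y, p_x) ≈ 40.77°.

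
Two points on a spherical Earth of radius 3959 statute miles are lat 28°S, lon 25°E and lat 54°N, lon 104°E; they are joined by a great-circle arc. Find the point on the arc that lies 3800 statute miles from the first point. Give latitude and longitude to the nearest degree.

≈ lat 18°N, lon 56°E

Write both endpoints as unit vectors p₁, p₂ with components (cos φ cos λ, cos φ sin λ, sin φ).
The central angle between the endpoints is δ = arccos(p₁·p₂) ≈ 1.855 rad (106.3°). The total great-circle distance is δ·R ≈ 1.855 × 3959 ≈ 7346 mi, so the target fraction is f = 3800/7346 ≈ 0.517.
Interpolate at f ≈ 0.517 with slerp weights a = sin((1−f)δ)/sin δ ≈ 0.813, b = sin(fδ)/sin δ ≈ 0.853.
p = a·p₁ + b·p₂ ≈ (0.529, 0.790, 0.309); φ = arcsin(p_z) ≈ 17.98°, λ = atan2(p_y, p_x) ≈ 56.18°.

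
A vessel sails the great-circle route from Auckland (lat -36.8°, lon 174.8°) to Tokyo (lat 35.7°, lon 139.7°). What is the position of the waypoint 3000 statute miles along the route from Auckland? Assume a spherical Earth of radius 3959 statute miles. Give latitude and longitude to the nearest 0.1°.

≈ lat 2.8°, lon 155.7°

Write both endpoints as unit vectors p₁, p₂ with components (cos φ cos λ, cos φ sin λ, sin φ).
The central angle between the endpoints is δ = arccos(p₁·p₂) ≈ 1.387 rad (79.5°). The total great-circle distance is δ·R ≈ 1.387 × 3959 ≈ 5492 mi, so the target fraction is f = 3000/5492 ≈ 0.546.
Interpolate at f ≈ 0.546 with slerp weights a = sin((1−f)δ)/sin δ ≈ 0.599, b = sin(fδ)/sin δ ≈ 0.699.
p = a·p₁ + b·p₂ ≈ (-0.910, 0.411, 0.049); φ = arcsin(p_z) ≈ 2.82°, λ = atan2(p_y, p_x) ≈ 155.72°.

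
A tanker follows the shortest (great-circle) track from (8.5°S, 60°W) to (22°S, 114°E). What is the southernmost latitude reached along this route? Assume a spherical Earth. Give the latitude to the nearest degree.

The great circle lies in the plane with unit normal n̂ = (p₁ × p₂)/|p₁ × p₂|.
Here n̂_z ≈ +0.186; the vertex latitude is φ_max = arccos|n̂_z| ≈ 79.3°.

≈ 79°S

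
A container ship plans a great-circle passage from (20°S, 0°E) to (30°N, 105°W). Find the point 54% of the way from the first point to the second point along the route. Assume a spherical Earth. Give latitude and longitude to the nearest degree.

≈ (10°N, 53°W)

Convert each endpoint to a unit vector on the sphere (x = cos φ cos λ, y = cos φ sin λ, z = sin φ).
The central angle between the endpoints is δ = arccos(p₁·p₂) ≈ 1.962 rad (112.4°).
Interpolate at f = 0.54 with slerp weights a = sin((1−f)δ)/sin δ ≈ 0.849, b = sin(fδ)/sin δ ≈ 0.944.
p = a·p₁ + b·p₂ ≈ (0.587, -0.789, 0.181); φ = arcsin(p_z) ≈ 10.45°, λ = atan2(p_y, p_x) ≈ -53.38°.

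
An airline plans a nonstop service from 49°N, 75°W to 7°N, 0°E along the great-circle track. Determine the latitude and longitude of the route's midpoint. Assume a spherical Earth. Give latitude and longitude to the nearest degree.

≈ 34°N, 29°W

Convert each endpoint to a unit vector on the sphere (x = cos φ cos λ, y = cos φ sin λ, z = sin φ).
The central angle between the endpoints is δ = arccos(p₁·p₂) ≈ 1.307 rad (74.9°).
Interpolate at f = 1/2 with slerp weights a = sin((1−f)δ)/sin δ ≈ 0.630, b = sin(fδ)/sin δ ≈ 0.630.
p = a·p₁ + b·p₂ ≈ (0.732, -0.399, 0.552); φ = arcsin(p_z) ≈ 33.51°, λ = atan2(p_y, p_x) ≈ -28.60°.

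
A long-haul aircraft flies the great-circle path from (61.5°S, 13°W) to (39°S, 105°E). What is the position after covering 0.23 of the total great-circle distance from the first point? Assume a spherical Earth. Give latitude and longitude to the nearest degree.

From cos δ = sin φ₁ sin φ₂ + cos φ₁ cos φ₂ cos Δλ, the central angle is δ ≈ 1.182 rad (67.7°).
Interpolate at f = 0.23 with slerp weights a = sin((1−f)δ)/sin δ ≈ 0.853, b = sin(fδ)/sin δ ≈ 0.290.
p = a·p₁ + b·p₂ ≈ (0.338, 0.126, -0.933); φ = arcsin(p_z) ≈ -68.83°, λ = atan2(p_y, p_x) ≈ 20.46°.

≈ (69°S, 20°E)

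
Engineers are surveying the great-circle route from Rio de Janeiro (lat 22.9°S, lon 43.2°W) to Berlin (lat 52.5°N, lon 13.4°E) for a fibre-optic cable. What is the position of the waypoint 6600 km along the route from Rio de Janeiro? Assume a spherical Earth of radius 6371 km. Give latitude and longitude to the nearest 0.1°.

Convert each endpoint to a unit vector on the sphere (x = cos φ cos λ, y = cos φ sin λ, z = sin φ).
The central angle between the endpoints is δ = arccos(p₁·p₂) ≈ 1.571 rad (90.0°). The total great-circle distance is δ·R ≈ 1.571 × 6371 ≈ 10008 km, so the target fraction is f = 6600/10008 ≈ 0.659.
Interpolate at f ≈ 0.659 with slerp weights a = sin((1−f)δ)/sin δ ≈ 0.510, b = sin(fδ)/sin δ ≈ 0.860.
p = a·p₁ + b·p₂ ≈ (0.852, -0.200, 0.484); φ = arcsin(p_z) ≈ 28.96°, λ = atan2(p_y, p_x) ≈ -13.22°.

≈ lat 29.0°N, lon 13.2°W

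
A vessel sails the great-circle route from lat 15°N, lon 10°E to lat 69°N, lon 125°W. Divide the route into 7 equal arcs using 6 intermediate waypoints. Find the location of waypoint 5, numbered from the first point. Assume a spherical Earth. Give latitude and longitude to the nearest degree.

Convert each endpoint to a unit vector on the sphere (x = cos φ cos λ, y = cos φ sin λ, z = sin φ).
The central angle between the endpoints is δ = arccos(p₁·p₂) ≈ 1.574 rad (90.2°).
Interpolate at f = 5/7 with slerp weights a = sin((1−f)δ)/sin δ ≈ 0.435, b = sin(fδ)/sin δ ≈ 0.902.
p = a·p₁ + b·p₂ ≈ (0.228, -0.192, 0.955); φ = arcsin(p_z) ≈ 72.66°, λ = atan2(p_y, p_x) ≈ -40.07°.

≈ lat 73°N, lon 40°W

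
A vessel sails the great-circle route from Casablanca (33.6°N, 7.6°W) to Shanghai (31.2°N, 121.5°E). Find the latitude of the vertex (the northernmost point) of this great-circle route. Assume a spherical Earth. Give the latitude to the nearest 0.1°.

≈ 55.9°N

The great circle lies in the plane with unit normal n̂ = (p₁ × p₂)/|p₁ × p₂|.
Here n̂_z ≈ +0.560; the vertex latitude is φ_max = arccos|n̂_z| ≈ 55.9°.
Check via Clairaut: cos φ_max = |cos φ₁| · sin C = cos(33.6°)·sin(42.3°) ≈ 0.560, again giving ≈ 55.9°.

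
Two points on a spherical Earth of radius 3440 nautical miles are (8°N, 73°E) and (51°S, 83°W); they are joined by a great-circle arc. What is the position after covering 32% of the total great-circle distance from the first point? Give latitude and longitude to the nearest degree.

≈ (32°S, 57°E)

Write both endpoints as unit vectors p₁, p₂ with components (cos φ cos λ, cos φ sin λ, sin φ).
The central angle between the endpoints is δ = arccos(p₁·p₂) ≈ 2.315 rad (132.6°).
Interpolate at f = 0.32 with slerp weights a = sin((1−f)δ)/sin δ ≈ 1.360, b = sin(fδ)/sin δ ≈ 0.918.
p = a·p₁ + b·p₂ ≈ (0.464, 0.714, -0.524); φ = arcsin(p_z) ≈ -31.59°, λ = atan2(p_y, p_x) ≈ 56.99°.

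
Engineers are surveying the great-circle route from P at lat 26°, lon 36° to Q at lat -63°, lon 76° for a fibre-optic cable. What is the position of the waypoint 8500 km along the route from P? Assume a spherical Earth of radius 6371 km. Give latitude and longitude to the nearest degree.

≈ lat -47°, lon 61°

Write both endpoints as unit vectors p₁, p₂ with components (cos φ cos λ, cos φ sin λ, sin φ).
The central angle between the endpoints is δ = arccos(p₁·p₂) ≈ 1.649 rad (94.5°). The total great-circle distance is δ·R ≈ 1.649 × 6371 ≈ 10505 km, so the target fraction is f = 8500/10505 ≈ 0.809.
Interpolate at f ≈ 0.809 with slerp weights a = sin((1−f)δ)/sin δ ≈ 0.310, b = sin(fδ)/sin δ ≈ 0.975.
p = a·p₁ + b·p₂ ≈ (0.333, 0.594, -0.733); φ = arcsin(p_z) ≈ -47.11°, λ = atan2(p_y, p_x) ≈ 60.72°.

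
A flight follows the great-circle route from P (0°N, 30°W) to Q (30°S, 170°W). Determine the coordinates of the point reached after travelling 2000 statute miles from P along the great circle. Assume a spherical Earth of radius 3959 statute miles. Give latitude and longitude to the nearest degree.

≈ (19°S, 52°W)

The haversine formula gives a central angle δ ≈ 2.296 rad (131.6°) between the endpoints. The total great-circle distance is δ·R ≈ 2.296 × 3959 ≈ 9091 mi, so the target fraction is f = 2000/9091 ≈ 0.220.
Interpolate at f ≈ 0.220 with slerp weights a = sin((1−f)δ)/sin δ ≈ 1.304, b = sin(fδ)/sin δ ≈ 0.647.
p = a·p₁ + b·p₂ ≈ (0.578, -0.749, -0.323); φ = arcsin(p_z) ≈ -18.87°, λ = atan2(p_y, p_x) ≈ -52.36°.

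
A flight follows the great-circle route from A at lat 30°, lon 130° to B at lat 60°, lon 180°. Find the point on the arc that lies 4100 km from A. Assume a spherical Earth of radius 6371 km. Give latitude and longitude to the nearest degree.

Write both endpoints as unit vectors p₁, p₂ with components (cos φ cos λ, cos φ sin λ, sin φ).
The central angle between the endpoints is δ = arccos(p₁·p₂) ≈ 0.779 rad (44.7°). The total great-circle distance is δ·R ≈ 0.779 × 6371 ≈ 4965 km, so the target fraction is f = 4100/4965 ≈ 0.826.
Interpolate at f ≈ 0.826 with slerp weights a = sin((1−f)δ)/sin δ ≈ 0.193, b = sin(fδ)/sin δ ≈ 0.854.
p = a·p₁ + b·p₂ ≈ (-0.534, 0.128, 0.836); φ = arcsin(p_z) ≈ 56.69°, λ = atan2(p_y, p_x) ≈ 166.54°.

≈ lat 57°, lon 167°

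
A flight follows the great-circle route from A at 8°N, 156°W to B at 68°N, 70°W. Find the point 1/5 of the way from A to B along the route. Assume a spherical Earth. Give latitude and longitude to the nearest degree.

≈ 23°N, 149°W

Write both endpoints as unit vectors p₁, p₂ with components (cos φ cos λ, cos φ sin λ, sin φ).
The central angle between the endpoints is δ = arccos(p₁·p₂) ≈ 1.415 rad (81.1°).
Interpolate at f = 1/5 with slerp weights a = sin((1−f)δ)/sin δ ≈ 0.916, b = sin(fδ)/sin δ ≈ 0.283.
p = a·p₁ + b·p₂ ≈ (-0.793, -0.469, 0.390); φ = arcsin(p_z) ≈ 22.93°, λ = atan2(p_y, p_x) ≈ -149.41°.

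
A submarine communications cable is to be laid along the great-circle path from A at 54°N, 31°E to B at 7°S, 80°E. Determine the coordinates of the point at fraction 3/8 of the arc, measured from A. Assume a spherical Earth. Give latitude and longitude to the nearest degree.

Convert each endpoint to a unit vector on the sphere (x = cos φ cos λ, y = cos φ sin λ, z = sin φ).
The central angle between the endpoints is δ = arccos(p₁·p₂) ≈ 1.283 rad (73.5°).
Interpolate at f = 3/8 with slerp weights a = sin((1−f)δ)/sin δ ≈ 0.749, b = sin(fδ)/sin δ ≈ 0.483.
p = a·p₁ + b·p₂ ≈ (0.461, 0.699, 0.547); φ = arcsin(p_z) ≈ 33.19°, λ = atan2(p_y, p_x) ≈ 56.59°.

≈ 33°N, 57°E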